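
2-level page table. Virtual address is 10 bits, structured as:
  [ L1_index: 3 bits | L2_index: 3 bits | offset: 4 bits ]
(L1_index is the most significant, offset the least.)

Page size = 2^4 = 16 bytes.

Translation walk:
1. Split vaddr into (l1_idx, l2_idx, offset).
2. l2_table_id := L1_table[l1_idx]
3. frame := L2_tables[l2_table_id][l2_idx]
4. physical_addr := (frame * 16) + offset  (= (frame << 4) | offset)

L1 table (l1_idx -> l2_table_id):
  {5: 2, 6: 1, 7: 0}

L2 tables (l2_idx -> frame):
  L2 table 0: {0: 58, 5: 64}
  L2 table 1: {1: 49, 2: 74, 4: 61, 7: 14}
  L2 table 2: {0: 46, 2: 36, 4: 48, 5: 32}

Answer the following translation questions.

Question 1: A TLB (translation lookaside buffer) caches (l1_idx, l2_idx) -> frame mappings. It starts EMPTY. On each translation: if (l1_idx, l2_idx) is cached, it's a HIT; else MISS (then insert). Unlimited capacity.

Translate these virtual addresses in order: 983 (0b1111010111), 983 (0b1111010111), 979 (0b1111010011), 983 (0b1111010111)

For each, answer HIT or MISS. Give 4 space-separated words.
Answer: MISS HIT HIT HIT

Derivation:
vaddr=983: (7,5) not in TLB -> MISS, insert
vaddr=983: (7,5) in TLB -> HIT
vaddr=979: (7,5) in TLB -> HIT
vaddr=983: (7,5) in TLB -> HIT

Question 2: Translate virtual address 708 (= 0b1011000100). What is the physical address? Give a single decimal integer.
vaddr = 708 = 0b1011000100
Split: l1_idx=5, l2_idx=4, offset=4
L1[5] = 2
L2[2][4] = 48
paddr = 48 * 16 + 4 = 772

Answer: 772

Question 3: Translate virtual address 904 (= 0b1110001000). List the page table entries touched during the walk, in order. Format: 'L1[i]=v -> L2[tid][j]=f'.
vaddr = 904 = 0b1110001000
Split: l1_idx=7, l2_idx=0, offset=8

Answer: L1[7]=0 -> L2[0][0]=58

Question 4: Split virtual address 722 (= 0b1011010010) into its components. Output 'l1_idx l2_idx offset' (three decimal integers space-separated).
vaddr = 722 = 0b1011010010
  top 3 bits -> l1_idx = 5
  next 3 bits -> l2_idx = 5
  bottom 4 bits -> offset = 2

Answer: 5 5 2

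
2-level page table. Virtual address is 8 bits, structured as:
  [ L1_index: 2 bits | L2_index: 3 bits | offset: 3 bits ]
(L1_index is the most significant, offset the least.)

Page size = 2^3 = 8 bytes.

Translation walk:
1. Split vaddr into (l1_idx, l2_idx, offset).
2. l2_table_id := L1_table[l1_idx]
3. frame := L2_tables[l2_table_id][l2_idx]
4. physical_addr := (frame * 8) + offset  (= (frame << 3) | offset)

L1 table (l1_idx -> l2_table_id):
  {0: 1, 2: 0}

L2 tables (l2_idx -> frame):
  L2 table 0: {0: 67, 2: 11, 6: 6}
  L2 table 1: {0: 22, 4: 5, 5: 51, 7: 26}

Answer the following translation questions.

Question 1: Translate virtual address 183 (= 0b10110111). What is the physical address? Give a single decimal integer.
Answer: 55

Derivation:
vaddr = 183 = 0b10110111
Split: l1_idx=2, l2_idx=6, offset=7
L1[2] = 0
L2[0][6] = 6
paddr = 6 * 8 + 7 = 55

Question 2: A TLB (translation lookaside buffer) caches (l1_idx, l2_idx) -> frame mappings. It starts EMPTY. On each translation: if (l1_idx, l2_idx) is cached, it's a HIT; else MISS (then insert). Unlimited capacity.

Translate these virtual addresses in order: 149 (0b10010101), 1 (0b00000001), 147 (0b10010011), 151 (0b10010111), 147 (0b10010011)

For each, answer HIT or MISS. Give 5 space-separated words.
Answer: MISS MISS HIT HIT HIT

Derivation:
vaddr=149: (2,2) not in TLB -> MISS, insert
vaddr=1: (0,0) not in TLB -> MISS, insert
vaddr=147: (2,2) in TLB -> HIT
vaddr=151: (2,2) in TLB -> HIT
vaddr=147: (2,2) in TLB -> HIT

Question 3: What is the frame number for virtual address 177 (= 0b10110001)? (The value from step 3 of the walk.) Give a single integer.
Answer: 6

Derivation:
vaddr = 177: l1_idx=2, l2_idx=6
L1[2] = 0; L2[0][6] = 6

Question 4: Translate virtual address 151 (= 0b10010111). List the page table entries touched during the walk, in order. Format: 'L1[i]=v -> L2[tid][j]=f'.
Answer: L1[2]=0 -> L2[0][2]=11

Derivation:
vaddr = 151 = 0b10010111
Split: l1_idx=2, l2_idx=2, offset=7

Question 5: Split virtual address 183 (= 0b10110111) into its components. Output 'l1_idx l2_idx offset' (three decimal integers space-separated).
vaddr = 183 = 0b10110111
  top 2 bits -> l1_idx = 2
  next 3 bits -> l2_idx = 6
  bottom 3 bits -> offset = 7

Answer: 2 6 7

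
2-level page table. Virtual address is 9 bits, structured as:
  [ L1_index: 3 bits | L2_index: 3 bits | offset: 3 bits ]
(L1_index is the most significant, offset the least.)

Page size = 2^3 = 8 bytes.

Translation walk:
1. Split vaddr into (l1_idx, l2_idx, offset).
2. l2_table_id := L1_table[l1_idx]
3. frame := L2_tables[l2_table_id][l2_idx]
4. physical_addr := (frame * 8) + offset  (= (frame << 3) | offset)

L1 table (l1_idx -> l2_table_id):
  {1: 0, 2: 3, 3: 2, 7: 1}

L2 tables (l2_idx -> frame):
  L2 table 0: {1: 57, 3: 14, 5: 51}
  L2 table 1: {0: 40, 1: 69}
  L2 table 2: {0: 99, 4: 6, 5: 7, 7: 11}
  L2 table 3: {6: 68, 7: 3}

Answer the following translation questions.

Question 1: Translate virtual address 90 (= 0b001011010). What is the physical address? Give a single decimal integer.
Answer: 114

Derivation:
vaddr = 90 = 0b001011010
Split: l1_idx=1, l2_idx=3, offset=2
L1[1] = 0
L2[0][3] = 14
paddr = 14 * 8 + 2 = 114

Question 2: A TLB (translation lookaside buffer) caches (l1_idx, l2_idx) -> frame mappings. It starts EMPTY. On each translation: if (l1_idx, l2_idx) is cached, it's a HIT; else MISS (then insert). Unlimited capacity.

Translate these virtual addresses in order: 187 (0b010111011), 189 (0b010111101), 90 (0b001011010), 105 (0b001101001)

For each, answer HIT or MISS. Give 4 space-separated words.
Answer: MISS HIT MISS MISS

Derivation:
vaddr=187: (2,7) not in TLB -> MISS, insert
vaddr=189: (2,7) in TLB -> HIT
vaddr=90: (1,3) not in TLB -> MISS, insert
vaddr=105: (1,5) not in TLB -> MISS, insert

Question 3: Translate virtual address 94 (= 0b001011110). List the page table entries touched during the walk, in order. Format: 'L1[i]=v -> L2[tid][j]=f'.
vaddr = 94 = 0b001011110
Split: l1_idx=1, l2_idx=3, offset=6

Answer: L1[1]=0 -> L2[0][3]=14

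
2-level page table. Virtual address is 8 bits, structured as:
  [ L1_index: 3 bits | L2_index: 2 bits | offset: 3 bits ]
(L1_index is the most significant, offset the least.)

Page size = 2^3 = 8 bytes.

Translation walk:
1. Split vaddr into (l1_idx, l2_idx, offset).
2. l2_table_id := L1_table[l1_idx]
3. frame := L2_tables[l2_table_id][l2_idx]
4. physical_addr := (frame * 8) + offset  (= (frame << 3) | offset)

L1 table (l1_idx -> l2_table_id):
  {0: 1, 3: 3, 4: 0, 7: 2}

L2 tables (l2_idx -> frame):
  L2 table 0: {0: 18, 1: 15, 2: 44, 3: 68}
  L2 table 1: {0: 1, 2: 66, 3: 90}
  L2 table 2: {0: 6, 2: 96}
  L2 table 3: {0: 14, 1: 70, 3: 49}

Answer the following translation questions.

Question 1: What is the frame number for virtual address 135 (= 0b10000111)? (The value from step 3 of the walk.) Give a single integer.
vaddr = 135: l1_idx=4, l2_idx=0
L1[4] = 0; L2[0][0] = 18

Answer: 18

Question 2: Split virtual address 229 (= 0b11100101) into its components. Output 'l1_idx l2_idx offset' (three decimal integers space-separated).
Answer: 7 0 5

Derivation:
vaddr = 229 = 0b11100101
  top 3 bits -> l1_idx = 7
  next 2 bits -> l2_idx = 0
  bottom 3 bits -> offset = 5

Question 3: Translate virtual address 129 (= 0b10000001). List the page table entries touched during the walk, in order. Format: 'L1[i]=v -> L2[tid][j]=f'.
Answer: L1[4]=0 -> L2[0][0]=18

Derivation:
vaddr = 129 = 0b10000001
Split: l1_idx=4, l2_idx=0, offset=1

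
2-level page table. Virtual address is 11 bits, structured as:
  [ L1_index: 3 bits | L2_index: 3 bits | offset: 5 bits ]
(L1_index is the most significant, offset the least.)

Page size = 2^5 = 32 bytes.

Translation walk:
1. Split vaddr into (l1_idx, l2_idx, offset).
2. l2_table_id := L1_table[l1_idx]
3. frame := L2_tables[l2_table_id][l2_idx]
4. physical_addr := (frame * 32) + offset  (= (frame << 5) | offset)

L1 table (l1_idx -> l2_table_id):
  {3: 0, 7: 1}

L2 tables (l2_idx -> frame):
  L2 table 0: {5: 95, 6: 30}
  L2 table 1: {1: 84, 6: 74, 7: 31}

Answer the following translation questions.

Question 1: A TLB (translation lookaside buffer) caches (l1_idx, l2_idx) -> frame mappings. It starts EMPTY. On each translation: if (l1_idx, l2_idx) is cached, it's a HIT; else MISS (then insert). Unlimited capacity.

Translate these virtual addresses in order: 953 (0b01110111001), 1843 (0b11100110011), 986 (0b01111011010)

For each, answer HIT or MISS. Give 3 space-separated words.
vaddr=953: (3,5) not in TLB -> MISS, insert
vaddr=1843: (7,1) not in TLB -> MISS, insert
vaddr=986: (3,6) not in TLB -> MISS, insert

Answer: MISS MISS MISS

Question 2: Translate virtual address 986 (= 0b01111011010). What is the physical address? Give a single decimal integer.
vaddr = 986 = 0b01111011010
Split: l1_idx=3, l2_idx=6, offset=26
L1[3] = 0
L2[0][6] = 30
paddr = 30 * 32 + 26 = 986

Answer: 986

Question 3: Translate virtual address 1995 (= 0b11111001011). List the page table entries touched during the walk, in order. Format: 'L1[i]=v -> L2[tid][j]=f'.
Answer: L1[7]=1 -> L2[1][6]=74

Derivation:
vaddr = 1995 = 0b11111001011
Split: l1_idx=7, l2_idx=6, offset=11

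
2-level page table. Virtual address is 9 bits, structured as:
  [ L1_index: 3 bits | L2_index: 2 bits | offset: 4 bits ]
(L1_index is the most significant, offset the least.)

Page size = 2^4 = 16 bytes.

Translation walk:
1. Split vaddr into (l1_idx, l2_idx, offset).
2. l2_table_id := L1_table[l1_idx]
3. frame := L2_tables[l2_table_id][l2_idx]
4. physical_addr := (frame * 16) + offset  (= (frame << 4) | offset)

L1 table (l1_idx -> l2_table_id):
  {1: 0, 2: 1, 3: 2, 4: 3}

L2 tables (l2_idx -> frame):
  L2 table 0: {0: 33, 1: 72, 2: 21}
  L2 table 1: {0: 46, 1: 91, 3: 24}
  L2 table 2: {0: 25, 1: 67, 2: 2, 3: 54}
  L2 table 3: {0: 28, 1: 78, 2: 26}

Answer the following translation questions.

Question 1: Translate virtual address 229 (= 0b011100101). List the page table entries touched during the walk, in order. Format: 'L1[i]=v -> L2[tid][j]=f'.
vaddr = 229 = 0b011100101
Split: l1_idx=3, l2_idx=2, offset=5

Answer: L1[3]=2 -> L2[2][2]=2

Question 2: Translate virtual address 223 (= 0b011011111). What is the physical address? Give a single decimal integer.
vaddr = 223 = 0b011011111
Split: l1_idx=3, l2_idx=1, offset=15
L1[3] = 2
L2[2][1] = 67
paddr = 67 * 16 + 15 = 1087

Answer: 1087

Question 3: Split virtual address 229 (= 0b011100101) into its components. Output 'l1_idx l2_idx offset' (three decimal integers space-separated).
vaddr = 229 = 0b011100101
  top 3 bits -> l1_idx = 3
  next 2 bits -> l2_idx = 2
  bottom 4 bits -> offset = 5

Answer: 3 2 5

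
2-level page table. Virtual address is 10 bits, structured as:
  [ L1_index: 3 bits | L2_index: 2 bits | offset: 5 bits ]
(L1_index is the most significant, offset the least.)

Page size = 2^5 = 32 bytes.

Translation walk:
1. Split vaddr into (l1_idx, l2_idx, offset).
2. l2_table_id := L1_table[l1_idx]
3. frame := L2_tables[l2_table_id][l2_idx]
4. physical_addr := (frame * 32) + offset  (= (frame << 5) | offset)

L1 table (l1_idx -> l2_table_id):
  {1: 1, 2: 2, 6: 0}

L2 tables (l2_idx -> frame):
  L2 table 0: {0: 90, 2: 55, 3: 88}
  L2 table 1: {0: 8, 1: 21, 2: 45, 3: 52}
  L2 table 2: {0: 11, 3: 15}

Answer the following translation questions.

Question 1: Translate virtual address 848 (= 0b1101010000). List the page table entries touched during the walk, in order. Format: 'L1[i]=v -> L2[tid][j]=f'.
Answer: L1[6]=0 -> L2[0][2]=55

Derivation:
vaddr = 848 = 0b1101010000
Split: l1_idx=6, l2_idx=2, offset=16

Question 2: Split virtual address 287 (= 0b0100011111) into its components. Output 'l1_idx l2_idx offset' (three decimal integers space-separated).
Answer: 2 0 31

Derivation:
vaddr = 287 = 0b0100011111
  top 3 bits -> l1_idx = 2
  next 2 bits -> l2_idx = 0
  bottom 5 bits -> offset = 31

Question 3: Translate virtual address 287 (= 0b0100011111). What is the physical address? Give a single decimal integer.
Answer: 383

Derivation:
vaddr = 287 = 0b0100011111
Split: l1_idx=2, l2_idx=0, offset=31
L1[2] = 2
L2[2][0] = 11
paddr = 11 * 32 + 31 = 383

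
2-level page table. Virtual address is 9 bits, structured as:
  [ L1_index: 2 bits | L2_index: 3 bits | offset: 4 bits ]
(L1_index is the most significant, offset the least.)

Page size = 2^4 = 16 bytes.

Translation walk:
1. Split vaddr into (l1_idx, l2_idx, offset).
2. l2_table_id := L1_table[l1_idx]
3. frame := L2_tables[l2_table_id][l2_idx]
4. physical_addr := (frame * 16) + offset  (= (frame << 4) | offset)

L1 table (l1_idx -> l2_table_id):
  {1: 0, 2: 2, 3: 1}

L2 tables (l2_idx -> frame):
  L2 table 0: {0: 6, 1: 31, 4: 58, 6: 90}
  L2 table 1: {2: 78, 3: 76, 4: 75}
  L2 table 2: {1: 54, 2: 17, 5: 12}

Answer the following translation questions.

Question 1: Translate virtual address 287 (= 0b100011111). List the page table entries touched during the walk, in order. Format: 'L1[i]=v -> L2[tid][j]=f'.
vaddr = 287 = 0b100011111
Split: l1_idx=2, l2_idx=1, offset=15

Answer: L1[2]=2 -> L2[2][1]=54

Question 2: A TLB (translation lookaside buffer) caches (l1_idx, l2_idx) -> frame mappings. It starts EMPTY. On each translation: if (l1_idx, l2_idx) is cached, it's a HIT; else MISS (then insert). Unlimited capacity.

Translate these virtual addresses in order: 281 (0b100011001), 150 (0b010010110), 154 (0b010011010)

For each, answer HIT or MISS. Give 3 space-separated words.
Answer: MISS MISS HIT

Derivation:
vaddr=281: (2,1) not in TLB -> MISS, insert
vaddr=150: (1,1) not in TLB -> MISS, insert
vaddr=154: (1,1) in TLB -> HIT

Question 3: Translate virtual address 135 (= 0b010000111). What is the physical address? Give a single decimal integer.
Answer: 103

Derivation:
vaddr = 135 = 0b010000111
Split: l1_idx=1, l2_idx=0, offset=7
L1[1] = 0
L2[0][0] = 6
paddr = 6 * 16 + 7 = 103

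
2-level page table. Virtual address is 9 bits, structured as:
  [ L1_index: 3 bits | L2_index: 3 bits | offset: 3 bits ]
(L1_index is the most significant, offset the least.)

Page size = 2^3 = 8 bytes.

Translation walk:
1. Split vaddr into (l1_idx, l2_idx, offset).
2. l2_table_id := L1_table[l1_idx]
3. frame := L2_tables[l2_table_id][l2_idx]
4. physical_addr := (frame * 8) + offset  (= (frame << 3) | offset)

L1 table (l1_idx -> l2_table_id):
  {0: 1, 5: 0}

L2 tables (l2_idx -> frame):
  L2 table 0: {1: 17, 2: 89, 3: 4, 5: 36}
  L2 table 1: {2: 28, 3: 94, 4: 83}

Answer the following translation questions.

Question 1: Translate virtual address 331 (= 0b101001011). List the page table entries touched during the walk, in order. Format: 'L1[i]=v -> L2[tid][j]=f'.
Answer: L1[5]=0 -> L2[0][1]=17

Derivation:
vaddr = 331 = 0b101001011
Split: l1_idx=5, l2_idx=1, offset=3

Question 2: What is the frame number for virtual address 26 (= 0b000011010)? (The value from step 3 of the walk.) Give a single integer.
Answer: 94

Derivation:
vaddr = 26: l1_idx=0, l2_idx=3
L1[0] = 1; L2[1][3] = 94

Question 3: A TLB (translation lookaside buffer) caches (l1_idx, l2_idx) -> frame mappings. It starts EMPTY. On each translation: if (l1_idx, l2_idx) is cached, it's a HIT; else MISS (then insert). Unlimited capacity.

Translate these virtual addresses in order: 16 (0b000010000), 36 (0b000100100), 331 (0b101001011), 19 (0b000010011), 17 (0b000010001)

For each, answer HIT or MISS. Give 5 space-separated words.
Answer: MISS MISS MISS HIT HIT

Derivation:
vaddr=16: (0,2) not in TLB -> MISS, insert
vaddr=36: (0,4) not in TLB -> MISS, insert
vaddr=331: (5,1) not in TLB -> MISS, insert
vaddr=19: (0,2) in TLB -> HIT
vaddr=17: (0,2) in TLB -> HIT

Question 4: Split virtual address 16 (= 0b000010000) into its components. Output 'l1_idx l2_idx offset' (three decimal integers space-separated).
vaddr = 16 = 0b000010000
  top 3 bits -> l1_idx = 0
  next 3 bits -> l2_idx = 2
  bottom 3 bits -> offset = 0

Answer: 0 2 0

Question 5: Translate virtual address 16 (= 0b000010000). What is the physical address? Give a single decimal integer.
vaddr = 16 = 0b000010000
Split: l1_idx=0, l2_idx=2, offset=0
L1[0] = 1
L2[1][2] = 28
paddr = 28 * 8 + 0 = 224

Answer: 224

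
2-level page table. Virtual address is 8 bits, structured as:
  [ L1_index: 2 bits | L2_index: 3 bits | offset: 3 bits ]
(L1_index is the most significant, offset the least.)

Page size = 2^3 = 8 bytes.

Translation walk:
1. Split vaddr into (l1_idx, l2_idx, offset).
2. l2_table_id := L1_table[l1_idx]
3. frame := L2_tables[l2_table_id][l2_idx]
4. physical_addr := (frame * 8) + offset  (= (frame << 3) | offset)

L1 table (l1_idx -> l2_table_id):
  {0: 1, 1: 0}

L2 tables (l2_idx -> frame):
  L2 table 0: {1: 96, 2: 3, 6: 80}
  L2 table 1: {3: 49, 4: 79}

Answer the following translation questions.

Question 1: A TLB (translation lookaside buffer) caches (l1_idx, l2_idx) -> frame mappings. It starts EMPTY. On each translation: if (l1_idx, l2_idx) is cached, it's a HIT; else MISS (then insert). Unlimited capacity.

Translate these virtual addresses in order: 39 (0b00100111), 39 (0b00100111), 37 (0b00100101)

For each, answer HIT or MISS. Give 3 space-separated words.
Answer: MISS HIT HIT

Derivation:
vaddr=39: (0,4) not in TLB -> MISS, insert
vaddr=39: (0,4) in TLB -> HIT
vaddr=37: (0,4) in TLB -> HIT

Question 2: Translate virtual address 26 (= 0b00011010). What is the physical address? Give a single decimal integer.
vaddr = 26 = 0b00011010
Split: l1_idx=0, l2_idx=3, offset=2
L1[0] = 1
L2[1][3] = 49
paddr = 49 * 8 + 2 = 394

Answer: 394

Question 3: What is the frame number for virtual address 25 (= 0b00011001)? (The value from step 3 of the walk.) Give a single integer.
Answer: 49

Derivation:
vaddr = 25: l1_idx=0, l2_idx=3
L1[0] = 1; L2[1][3] = 49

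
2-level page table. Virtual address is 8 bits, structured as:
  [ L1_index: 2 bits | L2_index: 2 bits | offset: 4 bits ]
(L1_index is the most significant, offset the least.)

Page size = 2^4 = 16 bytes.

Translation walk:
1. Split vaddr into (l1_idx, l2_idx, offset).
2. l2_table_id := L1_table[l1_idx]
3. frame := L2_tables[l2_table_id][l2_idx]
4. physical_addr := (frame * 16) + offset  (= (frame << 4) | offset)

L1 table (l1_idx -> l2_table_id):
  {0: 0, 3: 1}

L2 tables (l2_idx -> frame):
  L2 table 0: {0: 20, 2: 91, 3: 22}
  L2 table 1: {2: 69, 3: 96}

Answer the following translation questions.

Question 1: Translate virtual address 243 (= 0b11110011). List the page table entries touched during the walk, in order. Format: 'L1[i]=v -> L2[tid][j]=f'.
vaddr = 243 = 0b11110011
Split: l1_idx=3, l2_idx=3, offset=3

Answer: L1[3]=1 -> L2[1][3]=96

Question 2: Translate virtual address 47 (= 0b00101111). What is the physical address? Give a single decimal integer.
Answer: 1471

Derivation:
vaddr = 47 = 0b00101111
Split: l1_idx=0, l2_idx=2, offset=15
L1[0] = 0
L2[0][2] = 91
paddr = 91 * 16 + 15 = 1471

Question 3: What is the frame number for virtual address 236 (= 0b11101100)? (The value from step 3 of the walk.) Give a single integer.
Answer: 69

Derivation:
vaddr = 236: l1_idx=3, l2_idx=2
L1[3] = 1; L2[1][2] = 69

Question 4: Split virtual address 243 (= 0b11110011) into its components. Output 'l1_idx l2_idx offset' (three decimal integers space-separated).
Answer: 3 3 3

Derivation:
vaddr = 243 = 0b11110011
  top 2 bits -> l1_idx = 3
  next 2 bits -> l2_idx = 3
  bottom 4 bits -> offset = 3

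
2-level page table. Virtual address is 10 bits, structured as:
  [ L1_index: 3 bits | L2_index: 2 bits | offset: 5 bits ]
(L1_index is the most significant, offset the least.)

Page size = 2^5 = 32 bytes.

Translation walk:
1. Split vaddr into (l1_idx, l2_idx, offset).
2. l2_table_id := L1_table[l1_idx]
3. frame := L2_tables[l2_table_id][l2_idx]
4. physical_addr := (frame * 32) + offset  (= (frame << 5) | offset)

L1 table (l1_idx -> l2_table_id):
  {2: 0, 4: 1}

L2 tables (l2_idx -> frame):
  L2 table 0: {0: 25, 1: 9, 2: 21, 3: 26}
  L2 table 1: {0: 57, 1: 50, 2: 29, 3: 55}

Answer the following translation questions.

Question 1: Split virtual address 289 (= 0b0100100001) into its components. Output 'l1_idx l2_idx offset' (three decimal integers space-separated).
vaddr = 289 = 0b0100100001
  top 3 bits -> l1_idx = 2
  next 2 bits -> l2_idx = 1
  bottom 5 bits -> offset = 1

Answer: 2 1 1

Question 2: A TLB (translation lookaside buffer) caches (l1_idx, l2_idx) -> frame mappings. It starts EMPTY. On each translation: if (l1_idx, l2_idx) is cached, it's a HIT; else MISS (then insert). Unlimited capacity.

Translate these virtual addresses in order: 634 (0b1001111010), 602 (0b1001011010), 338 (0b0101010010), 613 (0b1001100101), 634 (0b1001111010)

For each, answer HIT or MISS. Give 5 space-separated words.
vaddr=634: (4,3) not in TLB -> MISS, insert
vaddr=602: (4,2) not in TLB -> MISS, insert
vaddr=338: (2,2) not in TLB -> MISS, insert
vaddr=613: (4,3) in TLB -> HIT
vaddr=634: (4,3) in TLB -> HIT

Answer: MISS MISS MISS HIT HIT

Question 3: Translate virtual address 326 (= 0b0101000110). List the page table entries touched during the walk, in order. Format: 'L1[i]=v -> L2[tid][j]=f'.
vaddr = 326 = 0b0101000110
Split: l1_idx=2, l2_idx=2, offset=6

Answer: L1[2]=0 -> L2[0][2]=21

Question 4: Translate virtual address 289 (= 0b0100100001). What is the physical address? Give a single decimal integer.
vaddr = 289 = 0b0100100001
Split: l1_idx=2, l2_idx=1, offset=1
L1[2] = 0
L2[0][1] = 9
paddr = 9 * 32 + 1 = 289

Answer: 289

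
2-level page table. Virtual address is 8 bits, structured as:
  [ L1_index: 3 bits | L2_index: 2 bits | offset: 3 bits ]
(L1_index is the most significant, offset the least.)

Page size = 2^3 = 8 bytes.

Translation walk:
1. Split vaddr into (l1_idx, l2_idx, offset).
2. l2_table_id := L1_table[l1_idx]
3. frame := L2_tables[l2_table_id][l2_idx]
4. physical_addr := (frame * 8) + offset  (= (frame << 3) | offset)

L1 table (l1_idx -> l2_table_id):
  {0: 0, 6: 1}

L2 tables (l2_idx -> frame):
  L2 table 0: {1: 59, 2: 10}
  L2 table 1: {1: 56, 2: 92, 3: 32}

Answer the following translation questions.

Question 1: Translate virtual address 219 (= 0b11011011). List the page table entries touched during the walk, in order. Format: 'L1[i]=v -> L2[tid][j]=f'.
vaddr = 219 = 0b11011011
Split: l1_idx=6, l2_idx=3, offset=3

Answer: L1[6]=1 -> L2[1][3]=32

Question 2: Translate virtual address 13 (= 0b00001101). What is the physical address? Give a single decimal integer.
Answer: 477

Derivation:
vaddr = 13 = 0b00001101
Split: l1_idx=0, l2_idx=1, offset=5
L1[0] = 0
L2[0][1] = 59
paddr = 59 * 8 + 5 = 477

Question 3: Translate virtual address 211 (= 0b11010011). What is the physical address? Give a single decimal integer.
vaddr = 211 = 0b11010011
Split: l1_idx=6, l2_idx=2, offset=3
L1[6] = 1
L2[1][2] = 92
paddr = 92 * 8 + 3 = 739

Answer: 739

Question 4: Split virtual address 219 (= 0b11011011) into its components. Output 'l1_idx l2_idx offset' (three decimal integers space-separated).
Answer: 6 3 3

Derivation:
vaddr = 219 = 0b11011011
  top 3 bits -> l1_idx = 6
  next 2 bits -> l2_idx = 3
  bottom 3 bits -> offset = 3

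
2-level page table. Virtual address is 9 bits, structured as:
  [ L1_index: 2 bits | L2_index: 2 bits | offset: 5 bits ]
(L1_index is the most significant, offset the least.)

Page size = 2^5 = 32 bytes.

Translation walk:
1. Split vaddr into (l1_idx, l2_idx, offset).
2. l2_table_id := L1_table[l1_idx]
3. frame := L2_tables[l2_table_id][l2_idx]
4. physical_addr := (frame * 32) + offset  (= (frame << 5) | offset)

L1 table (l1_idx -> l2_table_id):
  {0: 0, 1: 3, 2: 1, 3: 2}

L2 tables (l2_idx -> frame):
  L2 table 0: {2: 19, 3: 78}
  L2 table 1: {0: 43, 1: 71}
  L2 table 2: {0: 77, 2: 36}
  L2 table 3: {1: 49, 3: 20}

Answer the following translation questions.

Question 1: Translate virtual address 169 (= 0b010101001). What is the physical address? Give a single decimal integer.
Answer: 1577

Derivation:
vaddr = 169 = 0b010101001
Split: l1_idx=1, l2_idx=1, offset=9
L1[1] = 3
L2[3][1] = 49
paddr = 49 * 32 + 9 = 1577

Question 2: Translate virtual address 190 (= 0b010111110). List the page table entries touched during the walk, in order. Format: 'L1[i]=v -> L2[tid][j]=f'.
Answer: L1[1]=3 -> L2[3][1]=49

Derivation:
vaddr = 190 = 0b010111110
Split: l1_idx=1, l2_idx=1, offset=30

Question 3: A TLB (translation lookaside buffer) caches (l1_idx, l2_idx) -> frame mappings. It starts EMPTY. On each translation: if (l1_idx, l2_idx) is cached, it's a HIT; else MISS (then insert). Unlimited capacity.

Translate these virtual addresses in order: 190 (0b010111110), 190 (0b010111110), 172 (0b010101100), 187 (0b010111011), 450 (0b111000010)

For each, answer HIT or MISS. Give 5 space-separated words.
vaddr=190: (1,1) not in TLB -> MISS, insert
vaddr=190: (1,1) in TLB -> HIT
vaddr=172: (1,1) in TLB -> HIT
vaddr=187: (1,1) in TLB -> HIT
vaddr=450: (3,2) not in TLB -> MISS, insert

Answer: MISS HIT HIT HIT MISS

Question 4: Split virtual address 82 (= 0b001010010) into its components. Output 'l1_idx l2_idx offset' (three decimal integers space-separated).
vaddr = 82 = 0b001010010
  top 2 bits -> l1_idx = 0
  next 2 bits -> l2_idx = 2
  bottom 5 bits -> offset = 18

Answer: 0 2 18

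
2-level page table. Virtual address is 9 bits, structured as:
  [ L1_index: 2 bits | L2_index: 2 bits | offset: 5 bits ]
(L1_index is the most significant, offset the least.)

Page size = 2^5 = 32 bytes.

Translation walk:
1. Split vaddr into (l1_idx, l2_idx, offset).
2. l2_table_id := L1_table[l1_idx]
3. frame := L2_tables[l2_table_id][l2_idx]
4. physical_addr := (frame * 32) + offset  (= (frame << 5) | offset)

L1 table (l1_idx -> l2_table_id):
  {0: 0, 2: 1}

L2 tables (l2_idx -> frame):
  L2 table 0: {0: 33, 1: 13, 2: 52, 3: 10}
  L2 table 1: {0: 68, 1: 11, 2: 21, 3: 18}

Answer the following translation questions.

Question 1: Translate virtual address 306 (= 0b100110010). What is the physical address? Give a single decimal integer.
Answer: 370

Derivation:
vaddr = 306 = 0b100110010
Split: l1_idx=2, l2_idx=1, offset=18
L1[2] = 1
L2[1][1] = 11
paddr = 11 * 32 + 18 = 370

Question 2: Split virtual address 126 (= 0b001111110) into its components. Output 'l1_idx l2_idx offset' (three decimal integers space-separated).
Answer: 0 3 30

Derivation:
vaddr = 126 = 0b001111110
  top 2 bits -> l1_idx = 0
  next 2 bits -> l2_idx = 3
  bottom 5 bits -> offset = 30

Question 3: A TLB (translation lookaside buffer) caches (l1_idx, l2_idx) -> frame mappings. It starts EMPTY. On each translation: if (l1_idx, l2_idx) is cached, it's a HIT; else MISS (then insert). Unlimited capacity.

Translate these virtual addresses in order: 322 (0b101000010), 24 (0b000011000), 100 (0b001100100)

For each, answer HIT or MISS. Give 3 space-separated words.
vaddr=322: (2,2) not in TLB -> MISS, insert
vaddr=24: (0,0) not in TLB -> MISS, insert
vaddr=100: (0,3) not in TLB -> MISS, insert

Answer: MISS MISS MISS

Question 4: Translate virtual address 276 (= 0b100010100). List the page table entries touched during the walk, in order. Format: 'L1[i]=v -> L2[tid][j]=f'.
vaddr = 276 = 0b100010100
Split: l1_idx=2, l2_idx=0, offset=20

Answer: L1[2]=1 -> L2[1][0]=68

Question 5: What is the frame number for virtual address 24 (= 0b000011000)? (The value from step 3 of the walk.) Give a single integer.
vaddr = 24: l1_idx=0, l2_idx=0
L1[0] = 0; L2[0][0] = 33

Answer: 33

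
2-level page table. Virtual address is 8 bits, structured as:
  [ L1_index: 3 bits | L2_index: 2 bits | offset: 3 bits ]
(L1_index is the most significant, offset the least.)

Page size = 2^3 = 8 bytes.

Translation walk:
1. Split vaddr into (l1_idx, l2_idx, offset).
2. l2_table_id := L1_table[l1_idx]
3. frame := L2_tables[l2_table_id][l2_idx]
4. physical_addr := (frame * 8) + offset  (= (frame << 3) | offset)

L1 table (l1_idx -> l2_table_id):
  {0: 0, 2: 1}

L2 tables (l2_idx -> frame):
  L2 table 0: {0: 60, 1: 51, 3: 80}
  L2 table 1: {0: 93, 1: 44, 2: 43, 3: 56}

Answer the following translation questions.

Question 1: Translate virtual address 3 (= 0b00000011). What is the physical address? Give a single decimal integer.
vaddr = 3 = 0b00000011
Split: l1_idx=0, l2_idx=0, offset=3
L1[0] = 0
L2[0][0] = 60
paddr = 60 * 8 + 3 = 483

Answer: 483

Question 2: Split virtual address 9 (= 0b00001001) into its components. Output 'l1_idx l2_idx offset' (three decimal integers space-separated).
vaddr = 9 = 0b00001001
  top 3 bits -> l1_idx = 0
  next 2 bits -> l2_idx = 1
  bottom 3 bits -> offset = 1

Answer: 0 1 1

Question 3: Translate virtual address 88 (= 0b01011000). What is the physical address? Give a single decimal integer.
Answer: 448

Derivation:
vaddr = 88 = 0b01011000
Split: l1_idx=2, l2_idx=3, offset=0
L1[2] = 1
L2[1][3] = 56
paddr = 56 * 8 + 0 = 448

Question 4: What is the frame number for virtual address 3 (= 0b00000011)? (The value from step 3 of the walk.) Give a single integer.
Answer: 60

Derivation:
vaddr = 3: l1_idx=0, l2_idx=0
L1[0] = 0; L2[0][0] = 60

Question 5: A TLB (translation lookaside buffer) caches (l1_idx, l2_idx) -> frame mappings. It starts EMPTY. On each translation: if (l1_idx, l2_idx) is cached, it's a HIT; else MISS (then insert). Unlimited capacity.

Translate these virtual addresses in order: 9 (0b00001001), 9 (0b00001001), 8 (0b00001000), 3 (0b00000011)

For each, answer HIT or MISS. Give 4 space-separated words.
vaddr=9: (0,1) not in TLB -> MISS, insert
vaddr=9: (0,1) in TLB -> HIT
vaddr=8: (0,1) in TLB -> HIT
vaddr=3: (0,0) not in TLB -> MISS, insert

Answer: MISS HIT HIT MISS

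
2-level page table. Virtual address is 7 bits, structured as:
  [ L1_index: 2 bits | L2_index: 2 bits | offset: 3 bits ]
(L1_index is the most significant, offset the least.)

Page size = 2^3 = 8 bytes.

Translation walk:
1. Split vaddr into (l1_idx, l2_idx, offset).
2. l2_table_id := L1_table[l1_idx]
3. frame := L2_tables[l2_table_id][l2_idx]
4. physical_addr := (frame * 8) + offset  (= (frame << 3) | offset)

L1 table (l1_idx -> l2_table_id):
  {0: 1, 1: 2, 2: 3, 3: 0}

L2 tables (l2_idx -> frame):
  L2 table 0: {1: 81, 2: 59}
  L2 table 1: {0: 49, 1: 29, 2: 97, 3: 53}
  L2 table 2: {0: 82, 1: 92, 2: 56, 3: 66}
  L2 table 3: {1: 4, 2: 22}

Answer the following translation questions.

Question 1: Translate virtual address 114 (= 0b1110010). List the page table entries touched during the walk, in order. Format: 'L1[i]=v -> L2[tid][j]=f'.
vaddr = 114 = 0b1110010
Split: l1_idx=3, l2_idx=2, offset=2

Answer: L1[3]=0 -> L2[0][2]=59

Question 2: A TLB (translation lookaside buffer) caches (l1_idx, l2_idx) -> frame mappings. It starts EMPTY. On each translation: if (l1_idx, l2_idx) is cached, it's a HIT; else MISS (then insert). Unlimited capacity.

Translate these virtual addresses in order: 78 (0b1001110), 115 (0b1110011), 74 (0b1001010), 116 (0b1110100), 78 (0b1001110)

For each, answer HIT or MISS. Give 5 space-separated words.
Answer: MISS MISS HIT HIT HIT

Derivation:
vaddr=78: (2,1) not in TLB -> MISS, insert
vaddr=115: (3,2) not in TLB -> MISS, insert
vaddr=74: (2,1) in TLB -> HIT
vaddr=116: (3,2) in TLB -> HIT
vaddr=78: (2,1) in TLB -> HIT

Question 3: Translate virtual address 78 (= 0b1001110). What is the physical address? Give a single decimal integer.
vaddr = 78 = 0b1001110
Split: l1_idx=2, l2_idx=1, offset=6
L1[2] = 3
L2[3][1] = 4
paddr = 4 * 8 + 6 = 38

Answer: 38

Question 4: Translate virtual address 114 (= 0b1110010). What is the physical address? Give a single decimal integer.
Answer: 474

Derivation:
vaddr = 114 = 0b1110010
Split: l1_idx=3, l2_idx=2, offset=2
L1[3] = 0
L2[0][2] = 59
paddr = 59 * 8 + 2 = 474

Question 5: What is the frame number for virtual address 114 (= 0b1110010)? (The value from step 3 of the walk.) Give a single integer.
Answer: 59

Derivation:
vaddr = 114: l1_idx=3, l2_idx=2
L1[3] = 0; L2[0][2] = 59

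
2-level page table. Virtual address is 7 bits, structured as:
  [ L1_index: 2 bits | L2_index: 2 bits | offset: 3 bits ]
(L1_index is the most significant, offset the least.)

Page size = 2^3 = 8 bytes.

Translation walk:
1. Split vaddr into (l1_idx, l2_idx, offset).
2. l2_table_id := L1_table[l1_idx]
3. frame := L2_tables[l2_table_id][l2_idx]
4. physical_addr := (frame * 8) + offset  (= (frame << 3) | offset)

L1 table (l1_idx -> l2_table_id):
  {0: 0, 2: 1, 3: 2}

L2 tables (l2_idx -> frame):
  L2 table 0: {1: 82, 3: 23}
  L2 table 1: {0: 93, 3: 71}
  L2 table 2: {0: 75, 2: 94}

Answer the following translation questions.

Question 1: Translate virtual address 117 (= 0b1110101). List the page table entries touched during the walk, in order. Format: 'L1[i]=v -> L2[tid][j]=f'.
vaddr = 117 = 0b1110101
Split: l1_idx=3, l2_idx=2, offset=5

Answer: L1[3]=2 -> L2[2][2]=94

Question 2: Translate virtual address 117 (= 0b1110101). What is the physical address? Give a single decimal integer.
Answer: 757

Derivation:
vaddr = 117 = 0b1110101
Split: l1_idx=3, l2_idx=2, offset=5
L1[3] = 2
L2[2][2] = 94
paddr = 94 * 8 + 5 = 757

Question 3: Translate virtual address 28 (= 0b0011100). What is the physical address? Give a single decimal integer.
Answer: 188

Derivation:
vaddr = 28 = 0b0011100
Split: l1_idx=0, l2_idx=3, offset=4
L1[0] = 0
L2[0][3] = 23
paddr = 23 * 8 + 4 = 188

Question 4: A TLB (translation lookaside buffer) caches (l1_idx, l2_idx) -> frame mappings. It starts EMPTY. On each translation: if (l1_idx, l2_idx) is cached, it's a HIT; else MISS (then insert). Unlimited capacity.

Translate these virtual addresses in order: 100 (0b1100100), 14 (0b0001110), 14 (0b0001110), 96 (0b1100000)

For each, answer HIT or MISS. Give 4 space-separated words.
Answer: MISS MISS HIT HIT

Derivation:
vaddr=100: (3,0) not in TLB -> MISS, insert
vaddr=14: (0,1) not in TLB -> MISS, insert
vaddr=14: (0,1) in TLB -> HIT
vaddr=96: (3,0) in TLB -> HIT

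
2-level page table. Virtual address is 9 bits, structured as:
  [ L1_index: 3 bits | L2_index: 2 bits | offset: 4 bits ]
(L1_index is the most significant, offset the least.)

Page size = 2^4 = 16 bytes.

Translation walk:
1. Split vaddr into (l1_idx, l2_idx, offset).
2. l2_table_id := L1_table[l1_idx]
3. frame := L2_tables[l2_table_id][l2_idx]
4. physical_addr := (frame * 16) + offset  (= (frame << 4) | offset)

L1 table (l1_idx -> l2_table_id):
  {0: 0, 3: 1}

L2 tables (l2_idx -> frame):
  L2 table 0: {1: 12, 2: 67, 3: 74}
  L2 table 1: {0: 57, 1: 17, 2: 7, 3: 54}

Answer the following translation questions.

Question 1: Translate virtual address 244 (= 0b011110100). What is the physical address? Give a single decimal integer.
Answer: 868

Derivation:
vaddr = 244 = 0b011110100
Split: l1_idx=3, l2_idx=3, offset=4
L1[3] = 1
L2[1][3] = 54
paddr = 54 * 16 + 4 = 868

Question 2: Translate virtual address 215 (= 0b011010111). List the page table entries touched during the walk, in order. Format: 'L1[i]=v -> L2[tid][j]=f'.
vaddr = 215 = 0b011010111
Split: l1_idx=3, l2_idx=1, offset=7

Answer: L1[3]=1 -> L2[1][1]=17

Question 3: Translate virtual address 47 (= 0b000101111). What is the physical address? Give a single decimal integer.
Answer: 1087

Derivation:
vaddr = 47 = 0b000101111
Split: l1_idx=0, l2_idx=2, offset=15
L1[0] = 0
L2[0][2] = 67
paddr = 67 * 16 + 15 = 1087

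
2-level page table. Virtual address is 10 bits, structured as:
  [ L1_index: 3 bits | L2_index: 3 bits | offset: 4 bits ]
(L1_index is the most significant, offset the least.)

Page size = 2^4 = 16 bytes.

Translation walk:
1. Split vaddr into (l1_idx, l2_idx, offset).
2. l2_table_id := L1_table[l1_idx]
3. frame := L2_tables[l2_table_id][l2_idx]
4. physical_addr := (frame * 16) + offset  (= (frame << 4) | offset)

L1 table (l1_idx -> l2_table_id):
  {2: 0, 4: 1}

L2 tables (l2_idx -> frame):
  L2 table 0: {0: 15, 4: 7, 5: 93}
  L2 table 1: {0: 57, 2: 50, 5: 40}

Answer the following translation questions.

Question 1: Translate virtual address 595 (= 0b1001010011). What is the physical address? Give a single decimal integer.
vaddr = 595 = 0b1001010011
Split: l1_idx=4, l2_idx=5, offset=3
L1[4] = 1
L2[1][5] = 40
paddr = 40 * 16 + 3 = 643

Answer: 643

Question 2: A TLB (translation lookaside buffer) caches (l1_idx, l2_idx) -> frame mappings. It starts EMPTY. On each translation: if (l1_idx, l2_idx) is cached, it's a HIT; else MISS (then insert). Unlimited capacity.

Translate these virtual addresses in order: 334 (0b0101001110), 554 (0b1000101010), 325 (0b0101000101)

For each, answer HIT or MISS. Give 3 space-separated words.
Answer: MISS MISS HIT

Derivation:
vaddr=334: (2,4) not in TLB -> MISS, insert
vaddr=554: (4,2) not in TLB -> MISS, insert
vaddr=325: (2,4) in TLB -> HIT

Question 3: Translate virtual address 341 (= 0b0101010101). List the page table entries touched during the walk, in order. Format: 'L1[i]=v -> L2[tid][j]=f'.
Answer: L1[2]=0 -> L2[0][5]=93

Derivation:
vaddr = 341 = 0b0101010101
Split: l1_idx=2, l2_idx=5, offset=5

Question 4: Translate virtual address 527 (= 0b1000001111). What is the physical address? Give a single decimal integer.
vaddr = 527 = 0b1000001111
Split: l1_idx=4, l2_idx=0, offset=15
L1[4] = 1
L2[1][0] = 57
paddr = 57 * 16 + 15 = 927

Answer: 927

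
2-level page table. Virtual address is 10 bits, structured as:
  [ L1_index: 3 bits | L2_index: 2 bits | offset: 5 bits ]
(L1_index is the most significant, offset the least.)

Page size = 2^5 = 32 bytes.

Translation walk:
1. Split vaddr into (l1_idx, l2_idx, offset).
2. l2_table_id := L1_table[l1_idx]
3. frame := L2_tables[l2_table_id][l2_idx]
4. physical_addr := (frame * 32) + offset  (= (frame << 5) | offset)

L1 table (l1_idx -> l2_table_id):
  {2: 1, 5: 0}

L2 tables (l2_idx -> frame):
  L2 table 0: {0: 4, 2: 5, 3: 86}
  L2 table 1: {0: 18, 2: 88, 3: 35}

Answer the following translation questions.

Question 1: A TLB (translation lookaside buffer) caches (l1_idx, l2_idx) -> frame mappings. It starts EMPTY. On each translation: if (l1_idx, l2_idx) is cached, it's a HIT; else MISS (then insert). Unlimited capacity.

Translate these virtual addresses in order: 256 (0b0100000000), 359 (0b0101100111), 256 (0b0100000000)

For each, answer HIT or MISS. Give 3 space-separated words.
vaddr=256: (2,0) not in TLB -> MISS, insert
vaddr=359: (2,3) not in TLB -> MISS, insert
vaddr=256: (2,0) in TLB -> HIT

Answer: MISS MISS HIT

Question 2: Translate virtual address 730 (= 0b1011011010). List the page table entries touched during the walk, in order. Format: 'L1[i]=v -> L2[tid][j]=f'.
vaddr = 730 = 0b1011011010
Split: l1_idx=5, l2_idx=2, offset=26

Answer: L1[5]=0 -> L2[0][2]=5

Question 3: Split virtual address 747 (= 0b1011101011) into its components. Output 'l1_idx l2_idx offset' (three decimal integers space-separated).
Answer: 5 3 11

Derivation:
vaddr = 747 = 0b1011101011
  top 3 bits -> l1_idx = 5
  next 2 bits -> l2_idx = 3
  bottom 5 bits -> offset = 11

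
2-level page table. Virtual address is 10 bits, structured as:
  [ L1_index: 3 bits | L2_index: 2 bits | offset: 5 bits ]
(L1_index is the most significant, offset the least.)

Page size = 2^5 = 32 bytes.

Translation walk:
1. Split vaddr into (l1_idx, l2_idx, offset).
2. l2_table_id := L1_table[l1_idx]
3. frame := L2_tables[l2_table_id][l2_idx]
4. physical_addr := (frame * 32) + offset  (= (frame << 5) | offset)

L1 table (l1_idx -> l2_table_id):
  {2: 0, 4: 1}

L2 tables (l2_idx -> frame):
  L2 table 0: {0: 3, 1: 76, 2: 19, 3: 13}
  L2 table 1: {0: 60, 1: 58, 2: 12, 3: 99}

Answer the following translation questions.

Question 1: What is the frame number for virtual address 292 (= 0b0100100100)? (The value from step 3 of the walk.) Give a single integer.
vaddr = 292: l1_idx=2, l2_idx=1
L1[2] = 0; L2[0][1] = 76

Answer: 76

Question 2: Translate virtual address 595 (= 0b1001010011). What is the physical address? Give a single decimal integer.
vaddr = 595 = 0b1001010011
Split: l1_idx=4, l2_idx=2, offset=19
L1[4] = 1
L2[1][2] = 12
paddr = 12 * 32 + 19 = 403

Answer: 403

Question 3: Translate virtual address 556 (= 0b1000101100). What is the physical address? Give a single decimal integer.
Answer: 1868

Derivation:
vaddr = 556 = 0b1000101100
Split: l1_idx=4, l2_idx=1, offset=12
L1[4] = 1
L2[1][1] = 58
paddr = 58 * 32 + 12 = 1868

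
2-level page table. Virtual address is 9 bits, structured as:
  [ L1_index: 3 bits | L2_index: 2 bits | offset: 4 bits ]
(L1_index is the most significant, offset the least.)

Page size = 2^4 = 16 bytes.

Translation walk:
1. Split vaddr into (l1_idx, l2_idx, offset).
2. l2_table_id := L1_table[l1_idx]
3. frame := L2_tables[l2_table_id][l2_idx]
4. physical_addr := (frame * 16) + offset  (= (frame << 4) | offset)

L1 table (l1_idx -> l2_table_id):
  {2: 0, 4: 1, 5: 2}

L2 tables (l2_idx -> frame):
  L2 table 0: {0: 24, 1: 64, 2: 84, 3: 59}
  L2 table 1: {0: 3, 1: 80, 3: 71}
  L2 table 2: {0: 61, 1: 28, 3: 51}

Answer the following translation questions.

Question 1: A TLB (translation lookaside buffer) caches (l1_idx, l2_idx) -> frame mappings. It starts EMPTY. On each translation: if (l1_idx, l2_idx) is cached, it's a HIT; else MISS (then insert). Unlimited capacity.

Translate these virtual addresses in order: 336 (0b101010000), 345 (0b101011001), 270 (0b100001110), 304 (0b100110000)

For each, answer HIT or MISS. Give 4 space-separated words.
Answer: MISS HIT MISS MISS

Derivation:
vaddr=336: (5,1) not in TLB -> MISS, insert
vaddr=345: (5,1) in TLB -> HIT
vaddr=270: (4,0) not in TLB -> MISS, insert
vaddr=304: (4,3) not in TLB -> MISS, insert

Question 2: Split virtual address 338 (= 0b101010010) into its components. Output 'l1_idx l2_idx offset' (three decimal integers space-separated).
Answer: 5 1 2

Derivation:
vaddr = 338 = 0b101010010
  top 3 bits -> l1_idx = 5
  next 2 bits -> l2_idx = 1
  bottom 4 bits -> offset = 2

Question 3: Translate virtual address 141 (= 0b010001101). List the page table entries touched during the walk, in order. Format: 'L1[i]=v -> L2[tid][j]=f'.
Answer: L1[2]=0 -> L2[0][0]=24

Derivation:
vaddr = 141 = 0b010001101
Split: l1_idx=2, l2_idx=0, offset=13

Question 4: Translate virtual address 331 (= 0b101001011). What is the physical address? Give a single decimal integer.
vaddr = 331 = 0b101001011
Split: l1_idx=5, l2_idx=0, offset=11
L1[5] = 2
L2[2][0] = 61
paddr = 61 * 16 + 11 = 987

Answer: 987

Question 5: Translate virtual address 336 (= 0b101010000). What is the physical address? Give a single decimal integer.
Answer: 448

Derivation:
vaddr = 336 = 0b101010000
Split: l1_idx=5, l2_idx=1, offset=0
L1[5] = 2
L2[2][1] = 28
paddr = 28 * 16 + 0 = 448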